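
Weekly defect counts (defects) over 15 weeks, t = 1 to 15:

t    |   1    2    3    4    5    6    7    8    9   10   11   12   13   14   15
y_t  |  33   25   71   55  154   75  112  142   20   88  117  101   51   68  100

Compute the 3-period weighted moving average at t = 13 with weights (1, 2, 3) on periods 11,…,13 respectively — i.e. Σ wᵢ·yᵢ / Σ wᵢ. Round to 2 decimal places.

Weighted sum: 1·117 + 2·101 + 3·51 = 117 + 202 + 153 = 472
Weight total: 1 + 2 + 3 = 6
WMA = 472 / 6 = 78.67

78.67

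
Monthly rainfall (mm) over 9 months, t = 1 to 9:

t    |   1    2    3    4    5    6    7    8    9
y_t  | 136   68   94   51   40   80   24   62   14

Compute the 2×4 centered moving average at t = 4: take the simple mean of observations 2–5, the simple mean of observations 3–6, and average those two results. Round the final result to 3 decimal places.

64.750

Sum over 2–5: 68 + 94 + 51 + 40 = 253
Sum over 3–6: 94 + 51 + 40 + 80 = 265
CMA at t=4 = (253 + 265) / (2·4) = 518 / 8 = 64.750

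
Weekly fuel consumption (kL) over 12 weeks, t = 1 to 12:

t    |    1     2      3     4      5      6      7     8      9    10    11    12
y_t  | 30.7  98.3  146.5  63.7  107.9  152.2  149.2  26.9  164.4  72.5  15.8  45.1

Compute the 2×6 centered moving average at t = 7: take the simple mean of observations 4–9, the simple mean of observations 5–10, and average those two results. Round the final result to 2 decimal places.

Sum over 4–9: 63.7 + 107.9 + 152.2 + 149.2 + 26.9 + 164.4 = 664.3
Sum over 5–10: 107.9 + 152.2 + 149.2 + 26.9 + 164.4 + 72.5 = 673.1
CMA at t=7 = (664.3 + 673.1) / (2·6) = 1337.4 / 12 = 111.45

111.45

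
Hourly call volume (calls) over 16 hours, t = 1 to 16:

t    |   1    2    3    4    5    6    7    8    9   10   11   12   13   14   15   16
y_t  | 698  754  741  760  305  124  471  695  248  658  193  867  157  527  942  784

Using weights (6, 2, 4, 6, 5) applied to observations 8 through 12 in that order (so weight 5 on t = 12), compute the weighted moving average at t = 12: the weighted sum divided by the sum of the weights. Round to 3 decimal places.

Weighted sum: 6·695 + 2·248 + 4·658 + 6·193 + 5·867 = 4170 + 496 + 2632 + 1158 + 4335 = 12791
Weight total: 6 + 2 + 4 + 6 + 5 = 23
WMA = 12791 / 23 = 556.130

556.130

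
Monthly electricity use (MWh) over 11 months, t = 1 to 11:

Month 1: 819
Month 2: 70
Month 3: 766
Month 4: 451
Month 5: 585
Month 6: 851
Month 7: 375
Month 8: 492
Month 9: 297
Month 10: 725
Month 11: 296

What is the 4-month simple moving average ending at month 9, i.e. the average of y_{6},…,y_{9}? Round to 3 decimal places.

503.750

Sum of periods 6–9: 851 + 375 + 492 + 297 = 2015
Divide by 4: 2015 / 4 = 503.750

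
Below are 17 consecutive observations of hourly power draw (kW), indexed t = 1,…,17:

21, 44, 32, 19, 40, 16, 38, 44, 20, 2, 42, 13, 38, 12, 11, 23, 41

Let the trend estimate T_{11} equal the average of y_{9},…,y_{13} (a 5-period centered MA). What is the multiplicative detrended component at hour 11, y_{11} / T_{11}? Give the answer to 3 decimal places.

Trend T_11 = (20 + 2 + 42 + 13 + 38) / 5 = 115/5 = 23.00000
Ratio to trend: 42 / 23.00000 = 1.826

1.826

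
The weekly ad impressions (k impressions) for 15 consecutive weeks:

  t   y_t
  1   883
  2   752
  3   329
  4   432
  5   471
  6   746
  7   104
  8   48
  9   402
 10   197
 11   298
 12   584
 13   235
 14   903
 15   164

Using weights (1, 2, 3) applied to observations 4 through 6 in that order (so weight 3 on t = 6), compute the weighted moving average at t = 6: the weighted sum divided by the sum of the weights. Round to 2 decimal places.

602.00

Weighted sum: 1·432 + 2·471 + 3·746 = 432 + 942 + 2238 = 3612
Weight total: 1 + 2 + 3 = 6
WMA = 3612 / 6 = 602.00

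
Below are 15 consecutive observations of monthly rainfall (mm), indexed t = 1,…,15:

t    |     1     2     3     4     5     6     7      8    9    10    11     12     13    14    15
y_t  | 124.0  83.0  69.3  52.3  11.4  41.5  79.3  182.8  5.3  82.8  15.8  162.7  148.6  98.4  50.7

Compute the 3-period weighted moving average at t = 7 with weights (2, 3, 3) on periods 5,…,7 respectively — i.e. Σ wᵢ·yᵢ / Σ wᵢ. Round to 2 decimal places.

Weighted sum: 2·11.4 + 3·41.5 + 3·79.3 = 22.8 + 124.5 + 237.9 = 385.2
Weight total: 2 + 3 + 3 = 8
WMA = 385.2 / 8 = 48.15

48.15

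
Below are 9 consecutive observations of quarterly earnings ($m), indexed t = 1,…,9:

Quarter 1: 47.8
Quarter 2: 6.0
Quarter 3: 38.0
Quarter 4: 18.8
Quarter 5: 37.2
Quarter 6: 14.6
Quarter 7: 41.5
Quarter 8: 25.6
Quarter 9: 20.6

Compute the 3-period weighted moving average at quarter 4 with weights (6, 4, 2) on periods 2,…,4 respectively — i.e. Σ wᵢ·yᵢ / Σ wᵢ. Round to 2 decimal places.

Weighted sum: 6·6.0 + 4·38.0 + 2·18.8 = 36.0 + 152.0 + 37.6 = 225.6
Weight total: 6 + 4 + 2 = 12
WMA = 225.6 / 12 = 18.80

18.80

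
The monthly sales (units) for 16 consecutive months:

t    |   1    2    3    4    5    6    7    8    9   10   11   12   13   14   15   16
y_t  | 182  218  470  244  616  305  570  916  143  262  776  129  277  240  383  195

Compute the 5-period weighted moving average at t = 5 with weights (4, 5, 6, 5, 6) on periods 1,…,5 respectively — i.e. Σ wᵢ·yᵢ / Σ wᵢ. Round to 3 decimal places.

Weighted sum: 4·182 + 5·218 + 6·470 + 5·244 + 6·616 = 728 + 1090 + 2820 + 1220 + 3696 = 9554
Weight total: 4 + 5 + 6 + 5 + 6 = 26
WMA = 9554 / 26 = 367.462

367.462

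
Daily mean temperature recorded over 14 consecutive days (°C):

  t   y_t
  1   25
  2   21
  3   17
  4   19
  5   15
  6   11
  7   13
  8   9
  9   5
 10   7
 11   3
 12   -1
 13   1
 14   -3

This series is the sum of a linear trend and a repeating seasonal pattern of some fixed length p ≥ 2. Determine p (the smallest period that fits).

First differences y_{t+1} − y_t: -4, -4, 2, -4, -4, 2, -4, -4, …
The difference pattern repeats every 3 terms and not for any smaller step, so p = 3.

3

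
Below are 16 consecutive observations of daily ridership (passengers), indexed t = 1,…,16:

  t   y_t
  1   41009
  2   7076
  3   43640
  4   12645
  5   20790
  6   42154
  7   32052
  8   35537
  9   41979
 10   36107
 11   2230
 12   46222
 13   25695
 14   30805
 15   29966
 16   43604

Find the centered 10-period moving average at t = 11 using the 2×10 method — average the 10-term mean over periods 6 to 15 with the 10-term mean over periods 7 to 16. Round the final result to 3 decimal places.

Sum over 6–15: 42154 + 32052 + 35537 + 41979 + 36107 + 2230 + 46222 + 25695 + 30805 + 29966 = 322747
Sum over 7–16: 32052 + 35537 + 41979 + 36107 + 2230 + 46222 + 25695 + 30805 + 29966 + 43604 = 324197
CMA at t=11 = (322747 + 324197) / (2·10) = 646944 / 20 = 32347.200

32347.200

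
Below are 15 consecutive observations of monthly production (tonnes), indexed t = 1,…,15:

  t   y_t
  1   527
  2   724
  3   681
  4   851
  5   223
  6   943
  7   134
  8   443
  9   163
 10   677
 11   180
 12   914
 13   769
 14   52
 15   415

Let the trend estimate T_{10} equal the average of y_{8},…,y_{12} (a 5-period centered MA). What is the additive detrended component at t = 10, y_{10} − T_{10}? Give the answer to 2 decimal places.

Trend T_10 = (443 + 163 + 677 + 180 + 914) / 5 = 2377/5 = 475.4000
Detrended value: 677 − 475.4000 = 201.60

201.60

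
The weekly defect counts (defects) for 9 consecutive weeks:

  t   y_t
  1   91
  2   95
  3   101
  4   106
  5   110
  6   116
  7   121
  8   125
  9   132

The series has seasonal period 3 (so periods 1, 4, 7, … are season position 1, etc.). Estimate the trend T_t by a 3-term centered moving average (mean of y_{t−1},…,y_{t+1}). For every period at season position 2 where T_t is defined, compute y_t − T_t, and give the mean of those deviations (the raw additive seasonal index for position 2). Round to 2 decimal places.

Season position 2 occurs at t = 2, 5, 8 (where T_t is defined).
t=2: T_2 = 95.6667; y_2 − T_2 = 95 − 95.6667 = -0.6667
t=5: T_5 = 110.6667; y_5 − T_5 = 110 − 110.6667 = -0.6667
t=8: T_8 = 126.0000; y_8 − T_8 = 125 − 126.0000 = -1.0000
Mean deviation: (-0.6667 + -0.6667 + -1.0000) / 3 = -0.78

-0.78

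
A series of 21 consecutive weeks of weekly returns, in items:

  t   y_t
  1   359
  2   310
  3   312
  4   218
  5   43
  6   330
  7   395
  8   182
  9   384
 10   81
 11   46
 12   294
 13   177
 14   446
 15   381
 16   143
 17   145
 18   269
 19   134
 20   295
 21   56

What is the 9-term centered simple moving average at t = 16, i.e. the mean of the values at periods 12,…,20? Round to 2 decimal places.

Sum of periods 12–20: 294 + 177 + 446 + 381 + 143 + 145 + 269 + 134 + 295 = 2284
Divide by 9: 2284 / 9 = 253.78

253.78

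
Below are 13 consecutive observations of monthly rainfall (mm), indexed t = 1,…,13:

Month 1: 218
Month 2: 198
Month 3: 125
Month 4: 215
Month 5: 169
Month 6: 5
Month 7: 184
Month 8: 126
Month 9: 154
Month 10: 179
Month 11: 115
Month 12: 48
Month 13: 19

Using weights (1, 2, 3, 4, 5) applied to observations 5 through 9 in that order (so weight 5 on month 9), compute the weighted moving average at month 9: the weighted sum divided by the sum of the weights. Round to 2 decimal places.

Weighted sum: 1·169 + 2·5 + 3·184 + 4·126 + 5·154 = 169 + 10 + 552 + 504 + 770 = 2005
Weight total: 1 + 2 + 3 + 4 + 5 = 15
WMA = 2005 / 15 = 133.67

133.67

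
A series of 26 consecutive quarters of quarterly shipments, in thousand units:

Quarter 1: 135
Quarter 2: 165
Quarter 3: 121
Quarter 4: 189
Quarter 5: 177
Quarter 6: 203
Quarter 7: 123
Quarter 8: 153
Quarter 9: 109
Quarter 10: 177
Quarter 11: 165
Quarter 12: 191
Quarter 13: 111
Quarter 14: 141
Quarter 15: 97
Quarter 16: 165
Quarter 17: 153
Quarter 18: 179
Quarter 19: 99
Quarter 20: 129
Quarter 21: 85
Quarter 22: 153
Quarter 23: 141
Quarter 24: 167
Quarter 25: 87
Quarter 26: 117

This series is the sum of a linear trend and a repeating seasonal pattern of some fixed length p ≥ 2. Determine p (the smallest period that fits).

6

First differences y_{t+1} − y_t: 30, -44, 68, -12, 26, -80, 30, -44, 68, -12, 26, -80, 30, -44, …
The difference pattern repeats every 6 terms and not for any smaller step, so p = 6.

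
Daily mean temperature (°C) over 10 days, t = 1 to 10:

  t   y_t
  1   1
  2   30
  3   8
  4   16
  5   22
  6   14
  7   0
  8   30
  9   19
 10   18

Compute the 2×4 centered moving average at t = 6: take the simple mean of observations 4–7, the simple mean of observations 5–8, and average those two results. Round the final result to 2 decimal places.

Sum over 4–7: 16 + 22 + 14 + 0 = 52
Sum over 5–8: 22 + 14 + 0 + 30 = 66
CMA at t=6 = (52 + 66) / (2·4) = 118 / 8 = 14.75

14.75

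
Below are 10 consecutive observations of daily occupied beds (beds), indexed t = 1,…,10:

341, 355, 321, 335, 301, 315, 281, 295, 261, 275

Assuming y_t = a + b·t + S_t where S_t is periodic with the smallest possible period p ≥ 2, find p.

2

First differences y_{t+1} − y_t: 14, -34, 14, -34, 14, -34, …
The difference pattern repeats every 2 terms and not for any smaller step, so p = 2.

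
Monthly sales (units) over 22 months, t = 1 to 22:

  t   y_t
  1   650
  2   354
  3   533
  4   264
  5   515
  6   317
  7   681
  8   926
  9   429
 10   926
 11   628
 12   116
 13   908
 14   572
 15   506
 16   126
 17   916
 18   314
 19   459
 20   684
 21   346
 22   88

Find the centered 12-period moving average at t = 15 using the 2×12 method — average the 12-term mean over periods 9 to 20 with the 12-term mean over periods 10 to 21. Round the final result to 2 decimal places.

545.21

Sum over 9–20: 429 + 926 + 628 + 116 + 908 + 572 + 506 + 126 + 916 + 314 + 459 + 684 = 6584
Sum over 10–21: 926 + 628 + 116 + 908 + 572 + 506 + 126 + 916 + 314 + 459 + 684 + 346 = 6501
CMA at t=15 = (6584 + 6501) / (2·12) = 13085 / 24 = 545.21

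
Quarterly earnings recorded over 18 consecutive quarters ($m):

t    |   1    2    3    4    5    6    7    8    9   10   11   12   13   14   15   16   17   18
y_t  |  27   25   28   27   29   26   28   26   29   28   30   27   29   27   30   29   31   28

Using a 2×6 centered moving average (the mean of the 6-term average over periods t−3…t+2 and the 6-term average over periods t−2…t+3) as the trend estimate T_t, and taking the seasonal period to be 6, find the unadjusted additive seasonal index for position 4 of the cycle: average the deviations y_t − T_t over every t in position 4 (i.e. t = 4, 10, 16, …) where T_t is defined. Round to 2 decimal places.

Season position 4 occurs at t = 4, 10 (where T_t is defined).
t=4: T_4 = 27.0833; y_4 − T_4 = 27 − 27.0833 = -0.0833
t=10: T_10 = 28.0833; y_10 − T_10 = 28 − 28.0833 = -0.0833
Mean deviation: (-0.0833 + -0.0833) / 2 = -0.08

-0.08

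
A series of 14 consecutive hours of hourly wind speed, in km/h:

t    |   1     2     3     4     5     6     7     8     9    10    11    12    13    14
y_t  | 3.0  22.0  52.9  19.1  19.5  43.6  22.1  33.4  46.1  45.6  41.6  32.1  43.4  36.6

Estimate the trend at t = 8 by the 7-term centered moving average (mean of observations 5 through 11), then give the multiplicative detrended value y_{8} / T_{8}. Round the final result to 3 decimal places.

Trend T_8 = (19.5 + 43.6 + 22.1 + 33.4 + 46.1 + 45.6 + 41.6) / 7 = 251.9/7 = 35.98571
Ratio to trend: 33.4 / 35.98571 = 0.928

0.928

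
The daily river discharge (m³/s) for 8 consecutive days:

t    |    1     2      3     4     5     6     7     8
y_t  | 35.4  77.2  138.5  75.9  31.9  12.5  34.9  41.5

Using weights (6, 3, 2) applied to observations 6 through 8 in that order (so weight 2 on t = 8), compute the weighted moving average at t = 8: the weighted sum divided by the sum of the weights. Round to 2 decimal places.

Weighted sum: 6·12.5 + 3·34.9 + 2·41.5 = 75.0 + 104.7 + 83.0 = 262.7
Weight total: 6 + 3 + 2 = 11
WMA = 262.7 / 11 = 23.88

23.88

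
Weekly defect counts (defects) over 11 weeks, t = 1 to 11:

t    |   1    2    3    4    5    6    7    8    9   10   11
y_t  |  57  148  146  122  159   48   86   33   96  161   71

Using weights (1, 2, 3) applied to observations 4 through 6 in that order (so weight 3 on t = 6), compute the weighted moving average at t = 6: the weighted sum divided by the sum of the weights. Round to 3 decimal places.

Weighted sum: 1·122 + 2·159 + 3·48 = 122 + 318 + 144 = 584
Weight total: 1 + 2 + 3 = 6
WMA = 584 / 6 = 97.333

97.333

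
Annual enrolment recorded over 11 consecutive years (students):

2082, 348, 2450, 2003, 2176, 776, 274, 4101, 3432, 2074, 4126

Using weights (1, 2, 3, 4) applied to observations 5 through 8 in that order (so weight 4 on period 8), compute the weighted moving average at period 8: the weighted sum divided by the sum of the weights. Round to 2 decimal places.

Weighted sum: 1·2176 + 2·776 + 3·274 + 4·4101 = 2176 + 1552 + 822 + 16404 = 20954
Weight total: 1 + 2 + 3 + 4 = 10
WMA = 20954 / 10 = 2095.40

2095.40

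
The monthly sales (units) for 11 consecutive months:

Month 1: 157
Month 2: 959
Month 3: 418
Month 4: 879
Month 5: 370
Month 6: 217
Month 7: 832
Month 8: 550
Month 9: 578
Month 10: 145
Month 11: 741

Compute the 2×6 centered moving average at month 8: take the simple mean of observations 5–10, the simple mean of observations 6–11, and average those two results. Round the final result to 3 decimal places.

Sum over 5–10: 370 + 217 + 832 + 550 + 578 + 145 = 2692
Sum over 6–11: 217 + 832 + 550 + 578 + 145 + 741 = 3063
CMA at t=8 = (2692 + 3063) / (2·6) = 5755 / 12 = 479.583

479.583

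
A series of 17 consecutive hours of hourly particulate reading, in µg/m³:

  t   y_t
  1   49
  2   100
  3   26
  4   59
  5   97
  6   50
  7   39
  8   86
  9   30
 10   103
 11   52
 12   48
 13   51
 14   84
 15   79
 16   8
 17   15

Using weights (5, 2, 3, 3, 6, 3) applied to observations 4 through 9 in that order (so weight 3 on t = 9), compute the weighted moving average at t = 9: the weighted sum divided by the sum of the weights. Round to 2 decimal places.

61.91

Weighted sum: 5·59 + 2·97 + 3·50 + 3·39 + 6·86 + 3·30 = 295 + 194 + 150 + 117 + 516 + 90 = 1362
Weight total: 5 + 2 + 3 + 3 + 6 + 3 = 22
WMA = 1362 / 22 = 61.91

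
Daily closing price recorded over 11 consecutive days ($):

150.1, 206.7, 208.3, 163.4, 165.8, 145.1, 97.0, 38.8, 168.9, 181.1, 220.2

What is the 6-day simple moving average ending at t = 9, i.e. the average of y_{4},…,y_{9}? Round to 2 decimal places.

129.83

Sum of periods 4–9: 163.4 + 165.8 + 145.1 + 97.0 + 38.8 + 168.9 = 779.0
Divide by 6: 779.0 / 6 = 129.83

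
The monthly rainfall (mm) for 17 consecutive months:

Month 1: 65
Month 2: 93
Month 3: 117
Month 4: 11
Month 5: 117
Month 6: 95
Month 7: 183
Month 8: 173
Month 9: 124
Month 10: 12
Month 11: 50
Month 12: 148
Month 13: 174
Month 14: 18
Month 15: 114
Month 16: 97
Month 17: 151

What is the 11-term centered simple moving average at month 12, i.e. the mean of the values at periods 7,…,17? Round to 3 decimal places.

Sum of periods 7–17: 183 + 173 + 124 + 12 + 50 + 148 + 174 + 18 + 114 + 97 + 151 = 1244
Divide by 11: 1244 / 11 = 113.091

113.091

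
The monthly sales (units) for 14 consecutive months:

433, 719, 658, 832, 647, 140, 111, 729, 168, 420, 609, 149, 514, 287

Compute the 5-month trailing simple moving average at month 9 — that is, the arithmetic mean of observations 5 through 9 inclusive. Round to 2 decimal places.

Sum of periods 5–9: 647 + 140 + 111 + 729 + 168 = 1795
Divide by 5: 1795 / 5 = 359.00

359.00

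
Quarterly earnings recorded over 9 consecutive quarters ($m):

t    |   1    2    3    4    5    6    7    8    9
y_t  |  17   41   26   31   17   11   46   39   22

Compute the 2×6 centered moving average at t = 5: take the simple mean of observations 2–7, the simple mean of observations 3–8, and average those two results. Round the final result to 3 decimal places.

Sum over 2–7: 41 + 26 + 31 + 17 + 11 + 46 = 172
Sum over 3–8: 26 + 31 + 17 + 11 + 46 + 39 = 170
CMA at t=5 = (172 + 170) / (2·6) = 342 / 12 = 28.500

28.500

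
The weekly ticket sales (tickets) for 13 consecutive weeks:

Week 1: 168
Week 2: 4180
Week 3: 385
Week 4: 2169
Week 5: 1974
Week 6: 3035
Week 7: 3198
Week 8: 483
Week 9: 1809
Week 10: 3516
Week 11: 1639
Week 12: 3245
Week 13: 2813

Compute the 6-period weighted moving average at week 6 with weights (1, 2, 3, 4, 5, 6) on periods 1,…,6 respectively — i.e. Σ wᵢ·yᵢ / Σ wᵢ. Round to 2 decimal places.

Weighted sum: 1·168 + 2·4180 + 3·385 + 4·2169 + 5·1974 + 6·3035 = 168 + 8360 + 1155 + 8676 + 9870 + 18210 = 46439
Weight total: 1 + 2 + 3 + 4 + 5 + 6 = 21
WMA = 46439 / 21 = 2211.38

2211.38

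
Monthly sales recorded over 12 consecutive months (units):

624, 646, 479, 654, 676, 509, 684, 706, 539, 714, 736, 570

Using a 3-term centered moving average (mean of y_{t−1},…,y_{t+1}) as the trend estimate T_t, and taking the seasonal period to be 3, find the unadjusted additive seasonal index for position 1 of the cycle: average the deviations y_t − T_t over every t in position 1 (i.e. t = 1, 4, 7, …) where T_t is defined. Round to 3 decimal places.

51.000

Season position 1 occurs at t = 4, 7, 10 (where T_t is defined).
t=4: T_4 = 603.00000; y_4 − T_4 = 654 − 603.00000 = 51.00000
t=7: T_7 = 633.00000; y_7 − T_7 = 684 − 633.00000 = 51.00000
t=10: T_10 = 663.00000; y_10 − T_10 = 714 − 663.00000 = 51.00000
Mean deviation: (51.00000 + 51.00000 + 51.00000) / 3 = 51.000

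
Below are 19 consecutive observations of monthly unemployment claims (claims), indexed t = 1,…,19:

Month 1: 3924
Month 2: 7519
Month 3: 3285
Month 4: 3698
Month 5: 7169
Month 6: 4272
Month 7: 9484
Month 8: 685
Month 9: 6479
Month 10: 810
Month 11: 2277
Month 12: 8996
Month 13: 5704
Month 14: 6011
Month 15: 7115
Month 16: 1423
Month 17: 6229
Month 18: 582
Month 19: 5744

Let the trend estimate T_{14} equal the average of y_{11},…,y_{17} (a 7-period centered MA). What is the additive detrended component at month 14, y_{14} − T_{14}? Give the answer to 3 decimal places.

Trend T_14 = (2277 + 8996 + 5704 + 6011 + 7115 + 1423 + 6229) / 7 = 37755/7 = 5393.57143
Detrended value: 6011 − 5393.57143 = 617.429

617.429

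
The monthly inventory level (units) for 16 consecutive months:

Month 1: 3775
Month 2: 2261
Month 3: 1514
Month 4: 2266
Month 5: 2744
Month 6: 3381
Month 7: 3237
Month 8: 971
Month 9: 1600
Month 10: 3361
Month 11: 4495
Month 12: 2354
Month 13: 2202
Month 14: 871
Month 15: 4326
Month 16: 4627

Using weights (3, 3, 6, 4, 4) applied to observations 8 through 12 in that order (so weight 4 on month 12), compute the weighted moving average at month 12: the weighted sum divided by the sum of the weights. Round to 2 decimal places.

2763.75

Weighted sum: 3·971 + 3·1600 + 6·3361 + 4·4495 + 4·2354 = 2913 + 4800 + 20166 + 17980 + 9416 = 55275
Weight total: 3 + 3 + 6 + 4 + 4 = 20
WMA = 55275 / 20 = 2763.75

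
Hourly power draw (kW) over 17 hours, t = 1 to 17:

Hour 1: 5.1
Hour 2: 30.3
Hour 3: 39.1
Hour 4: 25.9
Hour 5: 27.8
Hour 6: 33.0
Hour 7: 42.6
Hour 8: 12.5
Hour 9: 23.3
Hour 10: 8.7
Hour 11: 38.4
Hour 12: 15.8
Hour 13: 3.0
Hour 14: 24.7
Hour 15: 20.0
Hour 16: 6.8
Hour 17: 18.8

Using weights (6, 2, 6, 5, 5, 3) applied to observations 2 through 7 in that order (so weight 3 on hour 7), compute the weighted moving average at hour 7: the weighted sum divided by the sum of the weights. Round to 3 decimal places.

Weighted sum: 6·30.3 + 2·39.1 + 6·25.9 + 5·27.8 + 5·33.0 + 3·42.6 = 181.8 + 78.2 + 155.4 + 139.0 + 165.0 + 127.8 = 847.2
Weight total: 6 + 2 + 6 + 5 + 5 + 3 = 27
WMA = 847.2 / 27 = 31.378

31.378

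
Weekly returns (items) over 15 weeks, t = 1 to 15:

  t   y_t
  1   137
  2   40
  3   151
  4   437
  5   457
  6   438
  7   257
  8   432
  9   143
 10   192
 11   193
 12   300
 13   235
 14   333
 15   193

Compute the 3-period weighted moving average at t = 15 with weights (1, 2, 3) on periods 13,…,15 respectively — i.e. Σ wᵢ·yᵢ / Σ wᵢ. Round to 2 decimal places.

Weighted sum: 1·235 + 2·333 + 3·193 = 235 + 666 + 579 = 1480
Weight total: 1 + 2 + 3 = 6
WMA = 1480 / 6 = 246.67

246.67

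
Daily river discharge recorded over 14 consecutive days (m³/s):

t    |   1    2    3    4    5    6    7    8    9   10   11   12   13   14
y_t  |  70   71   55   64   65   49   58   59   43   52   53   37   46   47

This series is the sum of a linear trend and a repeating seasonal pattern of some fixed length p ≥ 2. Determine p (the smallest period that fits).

First differences y_{t+1} − y_t: 1, -16, 9, 1, -16, 9, 1, -16, …
The difference pattern repeats every 3 terms and not for any smaller step, so p = 3.

3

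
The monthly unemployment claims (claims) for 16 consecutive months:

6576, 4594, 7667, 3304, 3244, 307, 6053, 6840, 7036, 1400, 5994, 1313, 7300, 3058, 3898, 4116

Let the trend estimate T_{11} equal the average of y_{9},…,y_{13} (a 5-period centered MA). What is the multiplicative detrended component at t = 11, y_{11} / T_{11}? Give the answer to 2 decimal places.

Trend T_11 = (7036 + 1400 + 5994 + 1313 + 7300) / 5 = 23043/5 = 4608.6000
Ratio to trend: 5994 / 4608.6000 = 1.30

1.30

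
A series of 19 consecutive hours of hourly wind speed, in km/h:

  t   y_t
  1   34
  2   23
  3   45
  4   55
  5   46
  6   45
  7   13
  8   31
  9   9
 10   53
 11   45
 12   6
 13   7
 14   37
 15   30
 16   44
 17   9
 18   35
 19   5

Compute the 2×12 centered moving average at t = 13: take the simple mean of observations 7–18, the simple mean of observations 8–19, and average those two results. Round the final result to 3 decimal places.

26.250

Sum over 7–18: 13 + 31 + 9 + 53 + 45 + 6 + 7 + 37 + 30 + 44 + 9 + 35 = 319
Sum over 8–19: 31 + 9 + 53 + 45 + 6 + 7 + 37 + 30 + 44 + 9 + 35 + 5 = 311
CMA at t=13 = (319 + 311) / (2·12) = 630 / 24 = 26.250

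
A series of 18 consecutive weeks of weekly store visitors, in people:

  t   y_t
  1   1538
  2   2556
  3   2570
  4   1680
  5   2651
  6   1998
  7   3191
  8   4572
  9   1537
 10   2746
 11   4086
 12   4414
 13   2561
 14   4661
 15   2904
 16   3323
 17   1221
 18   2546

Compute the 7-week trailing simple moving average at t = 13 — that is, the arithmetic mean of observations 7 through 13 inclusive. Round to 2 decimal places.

Sum of periods 7–13: 3191 + 4572 + 1537 + 2746 + 4086 + 4414 + 2561 = 23107
Divide by 7: 23107 / 7 = 3301.00

3301.00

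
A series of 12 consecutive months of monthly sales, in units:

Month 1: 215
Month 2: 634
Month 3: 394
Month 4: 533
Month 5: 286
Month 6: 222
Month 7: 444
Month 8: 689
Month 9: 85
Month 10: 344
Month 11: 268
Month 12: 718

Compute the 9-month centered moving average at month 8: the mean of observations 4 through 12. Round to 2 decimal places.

Sum of periods 4–12: 533 + 286 + 222 + 444 + 689 + 85 + 344 + 268 + 718 = 3589
Divide by 9: 3589 / 9 = 398.78

398.78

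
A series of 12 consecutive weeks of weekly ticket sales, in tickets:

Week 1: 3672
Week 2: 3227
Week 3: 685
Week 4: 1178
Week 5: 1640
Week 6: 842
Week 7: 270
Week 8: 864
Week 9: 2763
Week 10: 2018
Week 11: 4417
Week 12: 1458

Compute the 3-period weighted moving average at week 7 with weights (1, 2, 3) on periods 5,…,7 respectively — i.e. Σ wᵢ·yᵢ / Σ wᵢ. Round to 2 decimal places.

Weighted sum: 1·1640 + 2·842 + 3·270 = 1640 + 1684 + 810 = 4134
Weight total: 1 + 2 + 3 = 6
WMA = 4134 / 6 = 689.00

689.00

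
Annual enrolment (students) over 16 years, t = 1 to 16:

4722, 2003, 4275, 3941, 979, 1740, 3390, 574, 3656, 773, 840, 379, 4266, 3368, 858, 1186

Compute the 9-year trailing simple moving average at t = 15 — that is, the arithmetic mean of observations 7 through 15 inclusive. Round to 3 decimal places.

Sum of periods 7–15: 3390 + 574 + 3656 + 773 + 840 + 379 + 4266 + 3368 + 858 = 18104
Divide by 9: 18104 / 9 = 2011.556

2011.556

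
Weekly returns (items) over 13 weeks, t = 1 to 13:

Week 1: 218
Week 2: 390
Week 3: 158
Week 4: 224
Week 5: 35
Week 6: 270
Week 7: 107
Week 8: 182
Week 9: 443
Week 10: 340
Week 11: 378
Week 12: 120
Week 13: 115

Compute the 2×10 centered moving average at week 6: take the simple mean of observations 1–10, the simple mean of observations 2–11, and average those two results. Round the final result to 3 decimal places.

Sum over 1–10: 218 + 390 + 158 + 224 + 35 + 270 + 107 + 182 + 443 + 340 = 2367
Sum over 2–11: 390 + 158 + 224 + 35 + 270 + 107 + 182 + 443 + 340 + 378 = 2527
CMA at t=6 = (2367 + 2527) / (2·10) = 4894 / 20 = 244.700

244.700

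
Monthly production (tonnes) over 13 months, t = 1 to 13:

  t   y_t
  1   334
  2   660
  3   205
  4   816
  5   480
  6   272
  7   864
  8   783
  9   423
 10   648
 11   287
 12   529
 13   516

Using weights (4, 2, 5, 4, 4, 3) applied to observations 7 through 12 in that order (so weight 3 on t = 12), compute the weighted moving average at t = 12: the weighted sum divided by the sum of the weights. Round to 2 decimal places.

Weighted sum: 4·864 + 2·783 + 5·423 + 4·648 + 4·287 + 3·529 = 3456 + 1566 + 2115 + 2592 + 1148 + 1587 = 12464
Weight total: 4 + 2 + 5 + 4 + 4 + 3 = 22
WMA = 12464 / 22 = 566.55

566.55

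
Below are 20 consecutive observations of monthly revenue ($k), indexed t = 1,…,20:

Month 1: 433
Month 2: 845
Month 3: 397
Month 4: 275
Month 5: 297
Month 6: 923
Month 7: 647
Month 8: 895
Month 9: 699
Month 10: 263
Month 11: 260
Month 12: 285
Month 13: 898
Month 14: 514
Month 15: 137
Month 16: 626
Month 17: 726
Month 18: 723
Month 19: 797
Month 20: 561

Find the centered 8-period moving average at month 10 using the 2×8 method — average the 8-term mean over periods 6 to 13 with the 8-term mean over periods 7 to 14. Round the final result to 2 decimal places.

583.19

Sum over 6–13: 923 + 647 + 895 + 699 + 263 + 260 + 285 + 898 = 4870
Sum over 7–14: 647 + 895 + 699 + 263 + 260 + 285 + 898 + 514 = 4461
CMA at t=10 = (4870 + 4461) / (2·8) = 9331 / 16 = 583.19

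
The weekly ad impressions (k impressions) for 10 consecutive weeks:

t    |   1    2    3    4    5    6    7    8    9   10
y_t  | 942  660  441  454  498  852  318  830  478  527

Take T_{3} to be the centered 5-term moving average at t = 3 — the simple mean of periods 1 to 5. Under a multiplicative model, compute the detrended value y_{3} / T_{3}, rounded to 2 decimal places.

Trend T_3 = (942 + 660 + 441 + 454 + 498) / 5 = 2995/5 = 599.0000
Ratio to trend: 441 / 599.0000 = 0.74

0.74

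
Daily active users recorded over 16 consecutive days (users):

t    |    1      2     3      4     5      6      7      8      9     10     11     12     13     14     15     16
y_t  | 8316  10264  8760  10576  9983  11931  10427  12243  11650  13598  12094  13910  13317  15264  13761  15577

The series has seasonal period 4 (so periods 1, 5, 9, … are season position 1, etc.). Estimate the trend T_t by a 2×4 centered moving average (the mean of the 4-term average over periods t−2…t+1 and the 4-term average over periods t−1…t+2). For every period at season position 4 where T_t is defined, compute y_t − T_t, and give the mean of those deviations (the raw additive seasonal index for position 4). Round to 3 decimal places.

Season position 4 occurs at t = 4, 8, 12 (where T_t is defined).
t=4: T_4 = 10104.12500; y_4 − T_4 = 10576 − 10104.12500 = 471.87500
t=8: T_8 = 11771.12500; y_8 − T_8 = 12243 − 11771.12500 = 471.87500
t=12: T_12 = 13438.00000; y_12 − T_12 = 13910 − 13438.00000 = 472.00000
Mean deviation: (471.87500 + 471.87500 + 472.00000) / 3 = 471.917

471.917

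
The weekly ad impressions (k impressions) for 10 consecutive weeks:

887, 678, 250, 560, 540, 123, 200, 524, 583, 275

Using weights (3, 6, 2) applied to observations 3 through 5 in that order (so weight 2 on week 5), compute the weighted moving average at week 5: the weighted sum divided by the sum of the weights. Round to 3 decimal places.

Weighted sum: 3·250 + 6·560 + 2·540 = 750 + 3360 + 1080 = 5190
Weight total: 3 + 6 + 2 = 11
WMA = 5190 / 11 = 471.818

471.818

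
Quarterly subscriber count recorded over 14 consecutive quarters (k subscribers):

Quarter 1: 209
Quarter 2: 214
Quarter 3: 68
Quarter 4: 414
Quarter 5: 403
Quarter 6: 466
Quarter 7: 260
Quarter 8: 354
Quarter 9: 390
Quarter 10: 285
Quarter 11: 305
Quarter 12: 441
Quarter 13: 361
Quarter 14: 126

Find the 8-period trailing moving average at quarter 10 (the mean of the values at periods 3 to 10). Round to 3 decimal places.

330.000

Sum of periods 3–10: 68 + 414 + 403 + 466 + 260 + 354 + 390 + 285 = 2640
Divide by 8: 2640 / 8 = 330.000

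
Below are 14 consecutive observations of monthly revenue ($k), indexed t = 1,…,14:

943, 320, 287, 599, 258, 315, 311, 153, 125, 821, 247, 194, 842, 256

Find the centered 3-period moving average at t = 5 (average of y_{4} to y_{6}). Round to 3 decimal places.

390.667

Sum of periods 4–6: 599 + 258 + 315 = 1172
Divide by 3: 1172 / 3 = 390.667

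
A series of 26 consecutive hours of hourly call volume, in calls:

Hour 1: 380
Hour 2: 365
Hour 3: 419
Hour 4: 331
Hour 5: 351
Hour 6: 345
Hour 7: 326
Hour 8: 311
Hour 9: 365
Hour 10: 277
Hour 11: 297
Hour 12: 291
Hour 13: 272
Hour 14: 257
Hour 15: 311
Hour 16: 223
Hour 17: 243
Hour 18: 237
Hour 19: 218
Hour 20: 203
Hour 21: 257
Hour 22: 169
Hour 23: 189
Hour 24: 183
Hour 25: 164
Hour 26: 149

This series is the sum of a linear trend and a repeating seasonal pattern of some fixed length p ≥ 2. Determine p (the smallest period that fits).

6

First differences y_{t+1} − y_t: -15, 54, -88, 20, -6, -19, -15, 54, -88, 20, -6, -19, -15, 54, …
The difference pattern repeats every 6 terms and not for any smaller step, so p = 6.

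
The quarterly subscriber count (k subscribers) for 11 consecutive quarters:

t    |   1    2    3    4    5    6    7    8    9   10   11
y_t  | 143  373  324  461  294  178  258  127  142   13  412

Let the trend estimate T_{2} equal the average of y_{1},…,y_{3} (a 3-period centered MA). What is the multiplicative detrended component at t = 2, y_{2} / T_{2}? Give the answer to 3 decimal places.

1.332

Trend T_2 = (143 + 373 + 324) / 3 = 840/3 = 280.00000
Ratio to trend: 373 / 280.00000 = 1.332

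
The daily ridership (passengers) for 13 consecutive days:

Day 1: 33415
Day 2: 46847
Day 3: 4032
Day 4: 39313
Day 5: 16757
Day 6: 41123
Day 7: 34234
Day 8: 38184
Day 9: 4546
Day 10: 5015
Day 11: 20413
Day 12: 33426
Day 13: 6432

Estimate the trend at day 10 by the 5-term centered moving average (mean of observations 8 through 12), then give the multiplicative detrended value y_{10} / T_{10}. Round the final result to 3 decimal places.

Trend T_10 = (38184 + 4546 + 5015 + 20413 + 33426) / 5 = 101584/5 = 20316.80000
Ratio to trend: 5015 / 20316.80000 = 0.247

0.247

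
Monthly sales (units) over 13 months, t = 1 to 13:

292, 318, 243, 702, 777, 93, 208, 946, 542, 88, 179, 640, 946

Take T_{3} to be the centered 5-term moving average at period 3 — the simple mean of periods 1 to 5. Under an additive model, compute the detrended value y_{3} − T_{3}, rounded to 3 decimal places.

Trend T_3 = (292 + 318 + 243 + 702 + 777) / 5 = 2332/5 = 466.40000
Detrended value: 243 − 466.40000 = -223.400

-223.400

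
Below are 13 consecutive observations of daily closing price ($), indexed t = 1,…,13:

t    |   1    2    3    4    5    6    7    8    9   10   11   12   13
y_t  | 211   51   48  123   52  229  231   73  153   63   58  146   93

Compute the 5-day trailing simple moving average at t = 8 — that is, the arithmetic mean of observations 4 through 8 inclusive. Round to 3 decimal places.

Sum of periods 4–8: 123 + 52 + 229 + 231 + 73 = 708
Divide by 5: 708 / 5 = 141.600

141.600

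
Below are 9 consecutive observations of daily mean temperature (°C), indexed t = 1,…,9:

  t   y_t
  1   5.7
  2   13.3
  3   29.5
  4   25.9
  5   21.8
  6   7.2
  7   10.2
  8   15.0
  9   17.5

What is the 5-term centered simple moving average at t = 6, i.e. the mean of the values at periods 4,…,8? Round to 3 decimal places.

16.020

Sum of periods 4–8: 25.9 + 21.8 + 7.2 + 10.2 + 15.0 = 80.1
Divide by 5: 80.1 / 5 = 16.020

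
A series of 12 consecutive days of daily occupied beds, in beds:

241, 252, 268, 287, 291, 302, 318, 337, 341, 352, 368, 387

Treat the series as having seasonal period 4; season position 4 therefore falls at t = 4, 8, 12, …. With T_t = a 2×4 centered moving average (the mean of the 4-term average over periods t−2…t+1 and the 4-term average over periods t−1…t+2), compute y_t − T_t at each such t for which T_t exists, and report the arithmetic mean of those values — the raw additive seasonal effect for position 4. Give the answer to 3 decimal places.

6.250

Season position 4 occurs at t = 4, 8 (where T_t is defined).
t=4: T_4 = 280.75000; y_4 − T_4 = 287 − 280.75000 = 6.25000
t=8: T_8 = 330.75000; y_8 − T_8 = 337 − 330.75000 = 6.25000
Mean deviation: (6.25000 + 6.25000) / 2 = 6.250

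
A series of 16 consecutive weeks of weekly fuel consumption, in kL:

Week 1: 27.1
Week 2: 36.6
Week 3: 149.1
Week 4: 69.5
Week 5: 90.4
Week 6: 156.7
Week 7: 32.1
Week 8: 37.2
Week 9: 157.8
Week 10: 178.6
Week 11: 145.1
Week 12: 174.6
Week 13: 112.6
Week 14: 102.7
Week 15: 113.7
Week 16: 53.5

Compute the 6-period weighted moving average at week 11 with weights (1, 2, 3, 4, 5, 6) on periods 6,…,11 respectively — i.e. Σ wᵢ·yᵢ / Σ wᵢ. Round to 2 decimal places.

Weighted sum: 1·156.7 + 2·32.1 + 3·37.2 + 4·157.8 + 5·178.6 + 6·145.1 = 156.7 + 64.2 + 111.6 + 631.2 + 893.0 + 870.6 = 2727.3
Weight total: 1 + 2 + 3 + 4 + 5 + 6 = 21
WMA = 2727.3 / 21 = 129.87

129.87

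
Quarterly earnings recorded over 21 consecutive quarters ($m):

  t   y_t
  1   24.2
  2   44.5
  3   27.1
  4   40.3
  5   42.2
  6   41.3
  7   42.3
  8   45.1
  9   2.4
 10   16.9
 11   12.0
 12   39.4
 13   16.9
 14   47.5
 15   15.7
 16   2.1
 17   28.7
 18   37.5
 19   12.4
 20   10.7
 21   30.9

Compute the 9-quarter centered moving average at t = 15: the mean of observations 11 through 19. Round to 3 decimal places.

Sum of periods 11–19: 12.0 + 39.4 + 16.9 + 47.5 + 15.7 + 2.1 + 28.7 + 37.5 + 12.4 = 212.2
Divide by 9: 212.2 / 9 = 23.578

23.578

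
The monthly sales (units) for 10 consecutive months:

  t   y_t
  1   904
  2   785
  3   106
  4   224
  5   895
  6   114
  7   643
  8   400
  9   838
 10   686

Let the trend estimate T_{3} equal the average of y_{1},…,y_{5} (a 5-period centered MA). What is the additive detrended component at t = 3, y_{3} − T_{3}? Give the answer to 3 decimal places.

Trend T_3 = (904 + 785 + 106 + 224 + 895) / 5 = 2914/5 = 582.80000
Detrended value: 106 − 582.80000 = -476.800

-476.800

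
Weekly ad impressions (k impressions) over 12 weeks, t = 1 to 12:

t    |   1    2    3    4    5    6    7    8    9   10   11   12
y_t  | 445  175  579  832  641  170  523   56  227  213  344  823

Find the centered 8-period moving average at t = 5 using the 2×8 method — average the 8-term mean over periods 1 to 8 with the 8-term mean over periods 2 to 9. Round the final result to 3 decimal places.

414.000

Sum over 1–8: 445 + 175 + 579 + 832 + 641 + 170 + 523 + 56 = 3421
Sum over 2–9: 175 + 579 + 832 + 641 + 170 + 523 + 56 + 227 = 3203
CMA at t=5 = (3421 + 3203) / (2·8) = 6624 / 16 = 414.000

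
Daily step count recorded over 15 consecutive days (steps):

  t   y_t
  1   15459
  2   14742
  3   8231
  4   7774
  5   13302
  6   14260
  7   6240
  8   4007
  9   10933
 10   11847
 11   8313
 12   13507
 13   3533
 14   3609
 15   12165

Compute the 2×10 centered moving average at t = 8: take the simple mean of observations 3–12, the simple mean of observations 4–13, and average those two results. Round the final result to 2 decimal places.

Sum over 3–12: 8231 + 7774 + 13302 + 14260 + 6240 + 4007 + 10933 + 11847 + 8313 + 13507 = 98414
Sum over 4–13: 7774 + 13302 + 14260 + 6240 + 4007 + 10933 + 11847 + 8313 + 13507 + 3533 = 93716
CMA at t=8 = (98414 + 93716) / (2·10) = 192130 / 20 = 9606.50

9606.50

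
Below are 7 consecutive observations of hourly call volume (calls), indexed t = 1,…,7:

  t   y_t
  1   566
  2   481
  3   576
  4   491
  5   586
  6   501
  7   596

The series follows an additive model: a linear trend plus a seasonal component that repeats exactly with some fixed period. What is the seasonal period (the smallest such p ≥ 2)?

2

First differences y_{t+1} − y_t: -85, 95, -85, 95, -85, 95, …
The difference pattern repeats every 2 terms and not for any smaller step, so p = 2.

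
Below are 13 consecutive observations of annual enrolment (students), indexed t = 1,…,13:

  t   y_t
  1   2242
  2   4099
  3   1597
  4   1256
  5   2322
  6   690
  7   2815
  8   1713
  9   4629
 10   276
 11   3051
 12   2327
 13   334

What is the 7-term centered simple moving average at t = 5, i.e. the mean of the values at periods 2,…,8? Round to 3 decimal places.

2070.286

Sum of periods 2–8: 4099 + 1597 + 1256 + 2322 + 690 + 2815 + 1713 = 14492
Divide by 7: 14492 / 7 = 2070.286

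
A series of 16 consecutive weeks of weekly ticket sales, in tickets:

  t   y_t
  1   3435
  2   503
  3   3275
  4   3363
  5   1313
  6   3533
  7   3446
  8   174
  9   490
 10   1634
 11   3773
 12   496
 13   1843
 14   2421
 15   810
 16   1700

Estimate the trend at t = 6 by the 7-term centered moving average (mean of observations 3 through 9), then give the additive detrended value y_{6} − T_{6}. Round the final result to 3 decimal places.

Trend T_6 = (3275 + 3363 + 1313 + 3533 + 3446 + 174 + 490) / 7 = 15594/7 = 2227.71429
Detrended value: 3533 − 2227.71429 = 1305.286

1305.286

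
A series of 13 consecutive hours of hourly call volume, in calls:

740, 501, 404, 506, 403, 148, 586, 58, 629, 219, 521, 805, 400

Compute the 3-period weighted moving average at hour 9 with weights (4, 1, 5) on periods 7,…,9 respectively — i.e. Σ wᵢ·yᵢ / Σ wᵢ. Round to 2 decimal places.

554.70

Weighted sum: 4·586 + 1·58 + 5·629 = 2344 + 58 + 3145 = 5547
Weight total: 4 + 1 + 5 = 10
WMA = 5547 / 10 = 554.70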